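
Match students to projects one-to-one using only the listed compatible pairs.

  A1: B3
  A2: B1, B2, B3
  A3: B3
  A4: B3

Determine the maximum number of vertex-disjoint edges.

Unit-capacity flow: source→left, listed edges, right→sink; max matching = max flow.
Augmenting path A1→B3 (+1); matched 1.
Augmenting path A2→B1 (+1); matched 2.
No augmenting path remains; maximum matching = 2.
König certificate: {A2, B3} is a vertex cover of size 2 (every listed pair touches it), so no matching can be larger.

2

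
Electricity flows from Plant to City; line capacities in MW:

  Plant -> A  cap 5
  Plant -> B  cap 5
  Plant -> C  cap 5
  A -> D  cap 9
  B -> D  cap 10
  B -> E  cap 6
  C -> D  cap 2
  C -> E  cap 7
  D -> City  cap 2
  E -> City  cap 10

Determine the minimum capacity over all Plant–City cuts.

12

Augment Plant→A→D→City: bottleneck 2, flow now 2.
Augment Plant→B→E→City: bottleneck 5, flow now 7.
Augment Plant→C→E→City: bottleneck 5, flow now 12.
No augmenting path remains; maximum flow = 12.
By max-flow min-cut, the minimum cut capacity equals the max flow.
In the residual graph, reachable from Plant: {Plant, A, D}.
Min-cut edges: Plant→B (5), Plant→C (5), D→City (2); capacity 5 + 5 + 2 = 12.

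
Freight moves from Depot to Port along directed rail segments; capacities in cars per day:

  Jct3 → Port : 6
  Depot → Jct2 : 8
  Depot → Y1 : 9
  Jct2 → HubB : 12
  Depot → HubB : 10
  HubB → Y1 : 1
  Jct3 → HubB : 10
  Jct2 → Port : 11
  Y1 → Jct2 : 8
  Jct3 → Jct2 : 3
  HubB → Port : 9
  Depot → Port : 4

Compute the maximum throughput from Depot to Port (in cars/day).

24

Augment Depot→Port: bottleneck 4, flow now 4.
Augment Depot→Jct2→Port: bottleneck 8, flow now 12.
Augment Depot→HubB→Port: bottleneck 9, flow now 21.
Augment Depot→Y1→Jct2→Port: bottleneck 3, flow now 24.
No augmenting path remains; maximum flow = 24.
In the residual graph, reachable from Depot: {Depot, Y1, Jct2, HubB}.
Min-cut edges: Depot→Port (4), Jct2→Port (11), HubB→Port (9); capacity 4 + 11 + 9 = 24.
This cut is saturated, so no flow can exceed 24.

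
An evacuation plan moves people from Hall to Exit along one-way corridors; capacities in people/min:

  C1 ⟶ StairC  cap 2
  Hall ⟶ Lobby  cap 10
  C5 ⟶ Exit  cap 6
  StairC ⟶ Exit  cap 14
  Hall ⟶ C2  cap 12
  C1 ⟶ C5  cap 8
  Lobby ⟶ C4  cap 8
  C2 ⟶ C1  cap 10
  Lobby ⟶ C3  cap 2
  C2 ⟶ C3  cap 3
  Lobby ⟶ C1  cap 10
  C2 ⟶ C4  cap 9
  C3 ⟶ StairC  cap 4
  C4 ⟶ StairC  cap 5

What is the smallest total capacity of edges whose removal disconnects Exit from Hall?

Augment Hall→C2→C1→StairC→Exit: bottleneck 2, flow now 2.
Augment Hall→C2→C1→C5→Exit: bottleneck 6, flow now 8.
Augment Hall→C2→C3→StairC→Exit: bottleneck 3, flow now 11.
Augment Hall→C2→C4→StairC→Exit: bottleneck 1, flow now 12.
Augment Hall→Lobby→C3→StairC→Exit: bottleneck 1, flow now 13.
Augment Hall→Lobby→C4→StairC→Exit: bottleneck 4, flow now 17.
No augmenting path remains; maximum flow = 17.
By max-flow min-cut, the minimum cut capacity equals the max flow.
In the residual graph, reachable from Hall: {Hall, C2, Lobby, C1, C3, C4, C5}.
Min-cut edges: C1→StairC (2), C3→StairC (4), C4→StairC (5), C5→Exit (6); capacity 2 + 4 + 5 + 6 = 17.

17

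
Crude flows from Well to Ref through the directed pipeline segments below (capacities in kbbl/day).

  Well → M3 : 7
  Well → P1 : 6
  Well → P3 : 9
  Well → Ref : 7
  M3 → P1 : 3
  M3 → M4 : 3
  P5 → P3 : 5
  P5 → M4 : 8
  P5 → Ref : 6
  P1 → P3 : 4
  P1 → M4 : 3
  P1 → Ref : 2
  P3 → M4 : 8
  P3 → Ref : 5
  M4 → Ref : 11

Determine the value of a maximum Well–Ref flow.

Augment Well→Ref: bottleneck 7, flow now 7.
Augment Well→P1→Ref: bottleneck 2, flow now 9.
Augment Well→P3→Ref: bottleneck 5, flow now 14.
Augment Well→M3→M4→Ref: bottleneck 3, flow now 17.
Augment Well→P1→M4→Ref: bottleneck 3, flow now 20.
Augment Well→P3→M4→Ref: bottleneck 4, flow now 24.
Augment Well→P1→P3→M4→Ref: bottleneck 1, flow now 25.
No augmenting path remains; maximum flow = 25.
In the residual graph, reachable from Well: {Well, M3, P1, P3, M4}.
Min-cut edges: Well→Ref (7), P1→Ref (2), P3→Ref (5), M4→Ref (11); capacity 7 + 2 + 5 + 11 = 25.
This cut is saturated, so no flow can exceed 25.

25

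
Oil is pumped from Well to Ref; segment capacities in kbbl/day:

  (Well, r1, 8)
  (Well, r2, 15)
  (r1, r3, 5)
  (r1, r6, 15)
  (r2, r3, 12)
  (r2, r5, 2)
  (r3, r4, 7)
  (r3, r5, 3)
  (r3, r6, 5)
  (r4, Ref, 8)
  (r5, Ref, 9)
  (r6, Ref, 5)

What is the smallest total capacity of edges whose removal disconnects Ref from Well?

17

Augment Well→r1→r6→Ref: bottleneck 5, flow now 5.
Augment Well→r2→r5→Ref: bottleneck 2, flow now 7.
Augment Well→r1→r3→r4→Ref: bottleneck 3, flow now 10.
Augment Well→r2→r3→r4→Ref: bottleneck 4, flow now 14.
Augment Well→r2→r3→r5→Ref: bottleneck 3, flow now 17.
No augmenting path remains; maximum flow = 17.
By max-flow min-cut, the minimum cut capacity equals the max flow.
In the residual graph, reachable from Well: {Well, r1, r2, r3, r6}.
Min-cut edges: r2→r5 (2), r3→r4 (7), r3→r5 (3), r6→Ref (5); capacity 2 + 7 + 3 + 5 = 17.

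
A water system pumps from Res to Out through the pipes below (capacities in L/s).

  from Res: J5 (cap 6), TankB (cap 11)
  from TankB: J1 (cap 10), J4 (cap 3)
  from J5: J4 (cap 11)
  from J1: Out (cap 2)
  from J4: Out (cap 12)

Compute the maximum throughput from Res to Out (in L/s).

11

Augment Res→TankB→J1→Out: bottleneck 2, flow now 2.
Augment Res→TankB→J4→Out: bottleneck 3, flow now 5.
Augment Res→J5→J4→Out: bottleneck 6, flow now 11.
No augmenting path remains; maximum flow = 11.
In the residual graph, reachable from Res: {Res, TankB, J1}.
Min-cut edges: Res→J5 (6), TankB→J4 (3), J1→Out (2); capacity 6 + 3 + 2 = 11.
This cut is saturated, so no flow can exceed 11.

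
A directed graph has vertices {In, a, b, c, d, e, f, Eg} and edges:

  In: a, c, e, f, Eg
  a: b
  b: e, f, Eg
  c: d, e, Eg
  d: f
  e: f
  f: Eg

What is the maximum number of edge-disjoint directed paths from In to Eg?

Assign every edge capacity 1; by Menger, the answer equals the max flow.
Path In→Eg (+1); total 1.
Path In→c→Eg (+1); total 2.
Path In→f→Eg (+1); total 3.
Path In→a→b→Eg (+1); total 4.
No residual In→Eg path; max flow = 4.
Certifying cut of size 4: {In→Eg, In→a, In→c, f→Eg}.

4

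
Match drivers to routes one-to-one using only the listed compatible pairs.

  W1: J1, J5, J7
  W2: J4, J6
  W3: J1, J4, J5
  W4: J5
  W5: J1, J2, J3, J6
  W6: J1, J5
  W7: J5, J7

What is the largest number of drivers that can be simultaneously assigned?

6

Unit-capacity flow: source→left, listed edges, right→sink; max matching = max flow.
Augmenting path W1→J1 (+1); matched 1.
Augmenting path W2→J4 (+1); matched 2.
Augmenting path W3→J5 (+1); matched 3.
Augmenting path W5→J2 (+1); matched 4.
Augmenting path W7→J7 (+1); matched 5.
Augmenting path W4→J5→W3→J4→W2→J6 (+1); matched 6.
No augmenting path remains; maximum matching = 6.
König certificate: {W2, W3, W5, J1, J5, J7} is a vertex cover of size 6 (every listed pair touches it), so no matching can be larger.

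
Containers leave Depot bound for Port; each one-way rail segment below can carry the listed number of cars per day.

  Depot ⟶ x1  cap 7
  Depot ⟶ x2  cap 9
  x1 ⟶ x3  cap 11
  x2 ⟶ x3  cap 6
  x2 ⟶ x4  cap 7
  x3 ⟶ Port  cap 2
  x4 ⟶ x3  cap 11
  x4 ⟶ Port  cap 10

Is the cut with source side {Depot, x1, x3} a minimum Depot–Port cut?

No — its capacity is 11, but the minimum cut has capacity 9.

Given cut capacity: 9 + 2 = 11.
Augment Depot→x1→x3→Port: bottleneck 2, flow now 2.
Augment Depot→x2→x4→Port: bottleneck 7, flow now 9.
No augmenting path remains; maximum flow = 9.
In the residual graph, reachable from Depot: {Depot, x1, x2, x3}.
Min-cut edges: x2→x4 (7), x3→Port (2); capacity 7 + 2 = 9.
Cut capacity 11 exceeds the max flow 9, so it is not minimum.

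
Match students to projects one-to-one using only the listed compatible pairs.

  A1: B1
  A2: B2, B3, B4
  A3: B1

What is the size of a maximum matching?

2

Unit-capacity flow: source→left, listed edges, right→sink; max matching = max flow.
Augmenting path A1→B1 (+1); matched 1.
Augmenting path A2→B2 (+1); matched 2.
No augmenting path remains; maximum matching = 2.
König certificate: {A2, B1} is a vertex cover of size 2 (every listed pair touches it), so no matching can be larger.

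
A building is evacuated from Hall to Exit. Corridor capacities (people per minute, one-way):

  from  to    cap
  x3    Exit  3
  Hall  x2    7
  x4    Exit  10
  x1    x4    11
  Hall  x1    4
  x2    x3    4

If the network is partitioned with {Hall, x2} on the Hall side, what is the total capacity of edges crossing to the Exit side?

8

Edges leaving {Hall, x2}: Hall→x1 (4), x2→x3 (4).
Cut capacity = 4 + 4 = 8.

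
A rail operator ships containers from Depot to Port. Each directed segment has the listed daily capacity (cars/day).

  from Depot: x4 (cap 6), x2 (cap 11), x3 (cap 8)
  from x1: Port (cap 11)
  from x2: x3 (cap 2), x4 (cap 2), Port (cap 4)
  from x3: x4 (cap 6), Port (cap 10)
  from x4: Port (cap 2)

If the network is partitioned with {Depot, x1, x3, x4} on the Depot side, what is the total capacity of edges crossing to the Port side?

34

Edges leaving {Depot, x1, x3, x4}: Depot→x2 (11), x1→Port (11), x3→Port (10), x4→Port (2).
Cut capacity = 11 + 11 + 10 + 2 = 34.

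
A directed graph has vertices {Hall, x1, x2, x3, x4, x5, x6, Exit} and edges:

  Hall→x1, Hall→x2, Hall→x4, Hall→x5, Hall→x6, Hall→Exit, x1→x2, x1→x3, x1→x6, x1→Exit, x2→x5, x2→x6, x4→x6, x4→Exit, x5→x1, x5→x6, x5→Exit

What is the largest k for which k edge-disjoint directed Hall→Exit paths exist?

Assign every edge capacity 1; by Menger, the answer equals the max flow.
Path Hall→Exit (+1); total 1.
Path Hall→x1→Exit (+1); total 2.
Path Hall→x4→Exit (+1); total 3.
Path Hall→x5→Exit (+1); total 4.
No residual Hall→Exit path; max flow = 4.
Certifying cut of size 4: {Hall→Exit, Hall→x4, x1→Exit, x5→Exit}.

4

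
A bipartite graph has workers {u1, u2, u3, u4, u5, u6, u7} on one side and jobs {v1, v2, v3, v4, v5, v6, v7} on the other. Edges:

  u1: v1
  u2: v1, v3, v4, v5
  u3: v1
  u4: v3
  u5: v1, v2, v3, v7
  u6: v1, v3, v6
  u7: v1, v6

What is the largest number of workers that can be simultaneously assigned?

Unit-capacity flow: source→left, listed edges, right→sink; max matching = max flow.
Augmenting path u1→v1 (+1); matched 1.
Augmenting path u2→v3 (+1); matched 2.
Augmenting path u5→v2 (+1); matched 3.
Augmenting path u6→v6 (+1); matched 4.
Augmenting path u4→v3→u2→v4 (+1); matched 5.
No augmenting path remains; maximum matching = 5.
König certificate: {u2, u5, v1, v3, v6} is a vertex cover of size 5 (every listed pair touches it), so no matching can be larger.

5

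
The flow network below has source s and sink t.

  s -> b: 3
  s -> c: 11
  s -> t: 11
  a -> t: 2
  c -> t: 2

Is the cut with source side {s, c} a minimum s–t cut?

Given cut capacity: 3 + 11 + 2 = 16.
Augment s→t: bottleneck 11, flow now 11.
Augment s→c→t: bottleneck 2, flow now 13.
No augmenting path remains; maximum flow = 13.
In the residual graph, reachable from s: {s, b, c}.
Min-cut edges: s→t (11), c→t (2); capacity 11 + 2 = 13.
Cut capacity 16 exceeds the max flow 13, so it is not minimum.

No — its capacity is 16, but the minimum cut has capacity 13.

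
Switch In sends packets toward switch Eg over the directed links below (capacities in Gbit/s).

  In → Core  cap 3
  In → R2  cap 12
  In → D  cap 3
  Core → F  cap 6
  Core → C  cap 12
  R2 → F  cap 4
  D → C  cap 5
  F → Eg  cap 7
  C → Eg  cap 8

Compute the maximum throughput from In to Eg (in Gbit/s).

10

Augment In→Core→F→Eg: bottleneck 3, flow now 3.
Augment In→R2→F→Eg: bottleneck 4, flow now 7.
Augment In→D→C→Eg: bottleneck 3, flow now 10.
No augmenting path remains; maximum flow = 10.
In the residual graph, reachable from In: {In, R2}.
Min-cut edges: In→Core (3), In→D (3), R2→F (4); capacity 3 + 3 + 4 = 10.
This cut is saturated, so no flow can exceed 10.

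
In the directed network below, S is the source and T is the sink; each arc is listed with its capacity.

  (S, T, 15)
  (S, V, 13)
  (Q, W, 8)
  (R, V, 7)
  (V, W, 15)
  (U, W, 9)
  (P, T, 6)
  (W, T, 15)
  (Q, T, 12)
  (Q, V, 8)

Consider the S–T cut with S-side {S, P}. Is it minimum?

No — its capacity is 34, but the minimum cut has capacity 28.

Given cut capacity: 13 + 15 + 6 = 34.
Augment S→T: bottleneck 15, flow now 15.
Augment S→V→W→T: bottleneck 13, flow now 28.
No augmenting path remains; maximum flow = 28.
In the residual graph, reachable from S: {S}.
Min-cut edges: S→V (13), S→T (15); capacity 13 + 15 = 28.
Cut capacity 34 exceeds the max flow 28, so it is not minimum.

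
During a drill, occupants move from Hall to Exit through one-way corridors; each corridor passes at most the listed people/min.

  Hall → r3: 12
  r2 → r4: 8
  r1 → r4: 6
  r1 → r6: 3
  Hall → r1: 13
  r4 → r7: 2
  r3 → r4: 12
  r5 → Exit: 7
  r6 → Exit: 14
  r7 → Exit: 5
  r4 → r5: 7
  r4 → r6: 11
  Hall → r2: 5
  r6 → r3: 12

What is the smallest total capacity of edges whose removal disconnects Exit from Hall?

Augment Hall→r1→r6→Exit: bottleneck 3, flow now 3.
Augment Hall→r1→r4→r5→Exit: bottleneck 6, flow now 9.
Augment Hall→r2→r4→r5→Exit: bottleneck 1, flow now 10.
Augment Hall→r2→r4→r6→Exit: bottleneck 4, flow now 14.
Augment Hall→r3→r4→r6→Exit: bottleneck 7, flow now 21.
Augment Hall→r3→r4→r7→Exit: bottleneck 2, flow now 23.
No augmenting path remains; maximum flow = 23.
By max-flow min-cut, the minimum cut capacity equals the max flow.
In the residual graph, reachable from Hall: {Hall, r1, r2, r3, r4}.
Min-cut edges: r1→r6 (3), r4→r5 (7), r4→r6 (11), r4→r7 (2); capacity 3 + 7 + 11 + 2 = 23.

23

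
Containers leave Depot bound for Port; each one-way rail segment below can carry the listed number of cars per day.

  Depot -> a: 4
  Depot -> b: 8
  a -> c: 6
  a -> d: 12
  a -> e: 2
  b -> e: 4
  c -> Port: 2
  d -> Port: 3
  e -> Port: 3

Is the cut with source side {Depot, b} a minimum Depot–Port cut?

No — its capacity is 8, but the minimum cut has capacity 7.

Given cut capacity: 4 + 4 = 8.
Augment Depot→a→c→Port: bottleneck 2, flow now 2.
Augment Depot→a→d→Port: bottleneck 2, flow now 4.
Augment Depot→b→e→Port: bottleneck 3, flow now 7.
No augmenting path remains; maximum flow = 7.
In the residual graph, reachable from Depot: {Depot, b, e}.
Min-cut edges: Depot→a (4), e→Port (3); capacity 4 + 3 = 7.
Cut capacity 8 exceeds the max flow 7, so it is not minimum.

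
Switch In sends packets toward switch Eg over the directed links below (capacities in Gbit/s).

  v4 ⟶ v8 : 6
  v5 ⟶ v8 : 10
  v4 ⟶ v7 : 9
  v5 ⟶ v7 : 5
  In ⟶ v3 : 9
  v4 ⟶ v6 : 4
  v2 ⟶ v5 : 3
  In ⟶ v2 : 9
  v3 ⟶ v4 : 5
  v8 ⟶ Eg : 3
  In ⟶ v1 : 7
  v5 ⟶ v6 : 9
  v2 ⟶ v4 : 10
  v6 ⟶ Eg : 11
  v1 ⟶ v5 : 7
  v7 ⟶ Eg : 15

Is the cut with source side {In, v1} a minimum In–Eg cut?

No — its capacity is 25, but the minimum cut has capacity 21.

Given cut capacity: 9 + 9 + 7 = 25.
Augment In→v1→v5→v6→Eg: bottleneck 7, flow now 7.
Augment In→v2→v4→v6→Eg: bottleneck 4, flow now 11.
Augment In→v2→v4→v7→Eg: bottleneck 5, flow now 16.
Augment In→v3→v4→v7→Eg: bottleneck 4, flow now 20.
Augment In→v3→v4→v8→Eg: bottleneck 1, flow now 21.
No augmenting path remains; maximum flow = 21.
In the residual graph, reachable from In: {In, v3}.
Min-cut edges: In→v1 (7), In→v2 (9), v3→v4 (5); capacity 7 + 9 + 5 = 21.
Cut capacity 25 exceeds the max flow 21, so it is not minimum.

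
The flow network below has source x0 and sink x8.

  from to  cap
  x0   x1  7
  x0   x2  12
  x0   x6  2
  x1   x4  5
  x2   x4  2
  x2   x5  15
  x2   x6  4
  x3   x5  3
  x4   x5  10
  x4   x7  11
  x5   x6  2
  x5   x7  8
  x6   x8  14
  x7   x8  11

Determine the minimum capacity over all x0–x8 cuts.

Augment x0→x6→x8: bottleneck 2, flow now 2.
Augment x0→x2→x6→x8: bottleneck 4, flow now 6.
Augment x0→x1→x4→x7→x8: bottleneck 5, flow now 11.
Augment x0→x2→x4→x7→x8: bottleneck 2, flow now 13.
Augment x0→x2→x5→x6→x8: bottleneck 2, flow now 15.
Augment x0→x2→x5→x7→x8: bottleneck 4, flow now 19.
No augmenting path remains; maximum flow = 19.
By max-flow min-cut, the minimum cut capacity equals the max flow.
In the residual graph, reachable from x0: {x0, x1}.
Min-cut edges: x0→x2 (12), x0→x6 (2), x1→x4 (5); capacity 12 + 2 + 5 = 19.

19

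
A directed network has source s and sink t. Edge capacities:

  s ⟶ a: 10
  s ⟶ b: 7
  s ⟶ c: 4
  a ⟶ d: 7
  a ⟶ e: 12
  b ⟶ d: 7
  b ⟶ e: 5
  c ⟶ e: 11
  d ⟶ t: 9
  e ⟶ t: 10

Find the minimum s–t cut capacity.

Augment s→a→d→t: bottleneck 7, flow now 7.
Augment s→a→e→t: bottleneck 3, flow now 10.
Augment s→b→d→t: bottleneck 2, flow now 12.
Augment s→b→e→t: bottleneck 5, flow now 17.
Augment s→c→e→t: bottleneck 2, flow now 19.
No augmenting path remains; maximum flow = 19.
By max-flow min-cut, the minimum cut capacity equals the max flow.
In the residual graph, reachable from s: {s, a, b, c, d, e}.
Min-cut edges: d→t (9), e→t (10); capacity 9 + 10 = 19.

19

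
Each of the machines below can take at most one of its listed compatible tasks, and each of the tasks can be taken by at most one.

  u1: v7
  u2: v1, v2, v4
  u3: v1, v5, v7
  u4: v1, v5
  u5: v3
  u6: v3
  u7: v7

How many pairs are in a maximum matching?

5

Unit-capacity flow: source→left, listed edges, right→sink; max matching = max flow.
Augmenting path u1→v7 (+1); matched 1.
Augmenting path u2→v1 (+1); matched 2.
Augmenting path u3→v5 (+1); matched 3.
Augmenting path u5→v3 (+1); matched 4.
Augmenting path u4→v1→u2→v2 (+1); matched 5.
No augmenting path remains; maximum matching = 5.
König certificate: {u2, u3, u4, v3, v7} is a vertex cover of size 5 (every listed pair touches it), so no matching can be larger.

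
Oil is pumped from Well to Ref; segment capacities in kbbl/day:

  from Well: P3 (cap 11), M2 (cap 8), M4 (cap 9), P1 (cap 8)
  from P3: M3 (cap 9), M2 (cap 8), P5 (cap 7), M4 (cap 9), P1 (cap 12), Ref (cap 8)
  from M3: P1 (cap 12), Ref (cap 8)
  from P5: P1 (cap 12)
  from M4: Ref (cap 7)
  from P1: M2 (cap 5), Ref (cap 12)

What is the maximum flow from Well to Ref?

26

Augment Well→P3→Ref: bottleneck 8, flow now 8.
Augment Well→M4→Ref: bottleneck 7, flow now 15.
Augment Well→P1→Ref: bottleneck 8, flow now 23.
Augment Well→P3→M3→Ref: bottleneck 3, flow now 26.
No augmenting path remains; maximum flow = 26.
In the residual graph, reachable from Well: {Well, M2, M4}.
Min-cut edges: Well→P3 (11), Well→P1 (8), M4→Ref (7); capacity 11 + 8 + 7 = 26.
This cut is saturated, so no flow can exceed 26.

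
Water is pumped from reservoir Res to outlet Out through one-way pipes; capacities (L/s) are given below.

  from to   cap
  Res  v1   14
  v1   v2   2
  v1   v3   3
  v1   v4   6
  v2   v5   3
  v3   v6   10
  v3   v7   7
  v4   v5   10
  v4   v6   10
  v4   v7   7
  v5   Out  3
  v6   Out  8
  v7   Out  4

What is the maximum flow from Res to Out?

Augment Res→v1→v2→v5→Out: bottleneck 2, flow now 2.
Augment Res→v1→v3→v6→Out: bottleneck 3, flow now 5.
Augment Res→v1→v4→v5→Out: bottleneck 1, flow now 6.
Augment Res→v1→v4→v6→Out: bottleneck 5, flow now 11.
No augmenting path remains; maximum flow = 11.
In the residual graph, reachable from Res: {Res, v1}.
Min-cut edges: v1→v2 (2), v1→v3 (3), v1→v4 (6); capacity 2 + 3 + 6 = 11.
This cut is saturated, so no flow can exceed 11.

11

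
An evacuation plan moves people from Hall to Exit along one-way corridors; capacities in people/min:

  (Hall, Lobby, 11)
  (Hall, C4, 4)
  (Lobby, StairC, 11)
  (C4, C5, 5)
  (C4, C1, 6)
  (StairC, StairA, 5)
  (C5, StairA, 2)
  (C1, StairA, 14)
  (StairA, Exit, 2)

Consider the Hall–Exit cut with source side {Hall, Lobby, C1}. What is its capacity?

29

Edges leaving {Hall, Lobby, C1}: Hall→C4 (4), Lobby→StairC (11), C1→StairA (14).
Cut capacity = 4 + 11 + 14 = 29.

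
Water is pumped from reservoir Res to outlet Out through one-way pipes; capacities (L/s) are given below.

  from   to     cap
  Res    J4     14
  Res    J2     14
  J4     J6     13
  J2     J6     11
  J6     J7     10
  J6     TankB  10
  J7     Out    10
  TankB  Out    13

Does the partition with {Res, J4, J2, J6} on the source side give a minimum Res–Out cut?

Given cut capacity: 10 + 10 = 20.
Augment Res→J4→J6→J7→Out: bottleneck 10, flow now 10.
Augment Res→J4→J6→TankB→Out: bottleneck 3, flow now 13.
Augment Res→J2→J6→TankB→Out: bottleneck 7, flow now 20.
No augmenting path remains; maximum flow = 20.
Cut capacity 20 equals the max flow, so it is a minimum cut.

Yes — it is a minimum cut (capacity 20).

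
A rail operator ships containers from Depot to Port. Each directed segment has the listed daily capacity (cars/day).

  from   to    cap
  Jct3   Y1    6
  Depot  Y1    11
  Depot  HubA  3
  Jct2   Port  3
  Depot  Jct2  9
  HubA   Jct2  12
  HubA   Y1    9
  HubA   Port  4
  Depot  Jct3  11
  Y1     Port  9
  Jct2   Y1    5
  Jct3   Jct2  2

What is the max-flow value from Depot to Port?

Augment Depot→HubA→Port: bottleneck 3, flow now 3.
Augment Depot→Jct2→Port: bottleneck 3, flow now 6.
Augment Depot→Y1→Port: bottleneck 9, flow now 15.
No augmenting path remains; maximum flow = 15.
In the residual graph, reachable from Depot: {Depot, Jct3, Jct2, Y1}.
Min-cut edges: Depot→HubA (3), Jct2→Port (3), Y1→Port (9); capacity 3 + 3 + 9 = 15.
This cut is saturated, so no flow can exceed 15.

15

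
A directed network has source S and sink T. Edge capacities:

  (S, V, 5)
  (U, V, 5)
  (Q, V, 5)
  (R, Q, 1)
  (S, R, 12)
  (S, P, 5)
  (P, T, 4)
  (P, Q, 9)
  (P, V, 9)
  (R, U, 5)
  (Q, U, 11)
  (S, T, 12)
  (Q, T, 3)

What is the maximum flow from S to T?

18

Augment S→T: bottleneck 12, flow now 12.
Augment S→P→T: bottleneck 4, flow now 16.
Augment S→P→Q→T: bottleneck 1, flow now 17.
Augment S→R→Q→T: bottleneck 1, flow now 18.
No augmenting path remains; maximum flow = 18.
In the residual graph, reachable from S: {S, R, U, V}.
Min-cut edges: S→P (5), S→T (12), R→Q (1); capacity 5 + 12 + 1 = 18.
This cut is saturated, so no flow can exceed 18.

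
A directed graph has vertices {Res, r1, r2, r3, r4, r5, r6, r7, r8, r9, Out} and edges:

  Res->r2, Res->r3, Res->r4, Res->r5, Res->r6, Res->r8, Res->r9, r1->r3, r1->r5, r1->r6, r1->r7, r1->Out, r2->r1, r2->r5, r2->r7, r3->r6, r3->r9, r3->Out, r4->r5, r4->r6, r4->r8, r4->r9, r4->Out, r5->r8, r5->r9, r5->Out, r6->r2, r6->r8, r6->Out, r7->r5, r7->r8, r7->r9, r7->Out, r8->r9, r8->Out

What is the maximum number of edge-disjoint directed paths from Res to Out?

6

Assign every edge capacity 1; by Menger, the answer equals the max flow.
Path Res→r3→Out (+1); total 1.
Path Res→r4→Out (+1); total 2.
Path Res→r5→Out (+1); total 3.
Path Res→r6→Out (+1); total 4.
Path Res→r8→Out (+1); total 5.
Path Res→r2→r1→Out (+1); total 6.
No residual Res→Out path; max flow = 6.
Certifying cut of size 6: {Res→r2, Res→r3, Res→r4, Res→r5, Res→r6, Res→r8}.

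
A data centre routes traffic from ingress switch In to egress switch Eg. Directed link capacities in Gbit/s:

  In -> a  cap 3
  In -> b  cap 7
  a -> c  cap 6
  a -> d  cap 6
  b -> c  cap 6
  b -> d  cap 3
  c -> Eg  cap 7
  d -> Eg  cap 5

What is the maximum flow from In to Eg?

10

Augment In→a→c→Eg: bottleneck 3, flow now 3.
Augment In→b→c→Eg: bottleneck 4, flow now 7.
Augment In→b→d→Eg: bottleneck 3, flow now 10.
No augmenting path remains; maximum flow = 10.
In the residual graph, reachable from In: {In}.
Min-cut edges: In→a (3), In→b (7); capacity 3 + 7 = 10.
This cut is saturated, so no flow can exceed 10.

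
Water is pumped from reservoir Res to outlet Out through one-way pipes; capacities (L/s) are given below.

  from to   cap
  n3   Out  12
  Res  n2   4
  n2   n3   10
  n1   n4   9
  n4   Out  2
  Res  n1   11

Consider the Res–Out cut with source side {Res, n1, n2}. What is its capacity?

Edges leaving {Res, n1, n2}: n1→n4 (9), n2→n3 (10).
Cut capacity = 9 + 10 = 19.

19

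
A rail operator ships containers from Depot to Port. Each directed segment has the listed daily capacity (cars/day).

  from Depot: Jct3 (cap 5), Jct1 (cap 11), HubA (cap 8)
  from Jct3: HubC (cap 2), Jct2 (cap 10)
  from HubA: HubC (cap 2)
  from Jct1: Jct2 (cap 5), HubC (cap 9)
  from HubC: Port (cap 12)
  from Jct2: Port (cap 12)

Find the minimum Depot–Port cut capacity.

18

Augment Depot→Jct3→HubC→Port: bottleneck 2, flow now 2.
Augment Depot→Jct3→Jct2→Port: bottleneck 3, flow now 5.
Augment Depot→HubA→HubC→Port: bottleneck 2, flow now 7.
Augment Depot→Jct1→HubC→Port: bottleneck 8, flow now 15.
Augment Depot→Jct1→Jct2→Port: bottleneck 3, flow now 18.
No augmenting path remains; maximum flow = 18.
By max-flow min-cut, the minimum cut capacity equals the max flow.
In the residual graph, reachable from Depot: {Depot, HubA}.
Min-cut edges: Depot→Jct3 (5), Depot→Jct1 (11), HubA→HubC (2); capacity 5 + 11 + 2 = 18.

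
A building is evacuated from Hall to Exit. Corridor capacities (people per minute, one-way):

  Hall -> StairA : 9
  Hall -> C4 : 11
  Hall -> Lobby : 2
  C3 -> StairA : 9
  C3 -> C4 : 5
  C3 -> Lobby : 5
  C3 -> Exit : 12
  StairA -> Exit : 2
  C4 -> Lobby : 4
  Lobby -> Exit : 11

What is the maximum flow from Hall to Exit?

8

Augment Hall→StairA→Exit: bottleneck 2, flow now 2.
Augment Hall→Lobby→Exit: bottleneck 2, flow now 4.
Augment Hall→C4→Lobby→Exit: bottleneck 4, flow now 8.
No augmenting path remains; maximum flow = 8.
In the residual graph, reachable from Hall: {Hall, StairA, C4}.
Min-cut edges: Hall→Lobby (2), StairA→Exit (2), C4→Lobby (4); capacity 2 + 2 + 4 = 8.
This cut is saturated, so no flow can exceed 8.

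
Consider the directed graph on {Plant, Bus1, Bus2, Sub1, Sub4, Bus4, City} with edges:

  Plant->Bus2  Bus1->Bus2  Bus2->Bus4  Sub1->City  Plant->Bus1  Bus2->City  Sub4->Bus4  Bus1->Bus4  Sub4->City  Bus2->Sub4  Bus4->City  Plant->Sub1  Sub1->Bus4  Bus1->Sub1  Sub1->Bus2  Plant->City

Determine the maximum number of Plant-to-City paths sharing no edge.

Assign every edge capacity 1; by Menger, the answer equals the max flow.
Path Plant→City (+1); total 1.
Path Plant→Bus2→City (+1); total 2.
Path Plant→Sub1→City (+1); total 3.
Path Plant→Bus1→Bus4→City (+1); total 4.
No residual Plant→City path; max flow = 4.
Certifying cut of size 4: {Plant→Bus1, Plant→Bus2, Plant→City, Plant→Sub1}.

4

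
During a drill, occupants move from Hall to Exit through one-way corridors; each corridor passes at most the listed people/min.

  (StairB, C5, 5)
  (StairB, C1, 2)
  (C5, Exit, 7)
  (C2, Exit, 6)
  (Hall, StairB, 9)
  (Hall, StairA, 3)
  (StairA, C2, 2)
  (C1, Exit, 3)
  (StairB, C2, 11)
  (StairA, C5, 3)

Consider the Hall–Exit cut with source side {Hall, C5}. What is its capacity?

Edges leaving {Hall, C5}: Hall→StairA (3), Hall→StairB (9), C5→Exit (7).
Cut capacity = 3 + 9 + 7 = 19.

19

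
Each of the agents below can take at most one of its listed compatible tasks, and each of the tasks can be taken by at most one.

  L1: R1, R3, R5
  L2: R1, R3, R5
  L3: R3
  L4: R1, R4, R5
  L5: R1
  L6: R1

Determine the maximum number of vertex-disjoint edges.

Unit-capacity flow: source→left, listed edges, right→sink; max matching = max flow.
Augmenting path L1→R1 (+1); matched 1.
Augmenting path L2→R3 (+1); matched 2.
Augmenting path L4→R4 (+1); matched 3.
Augmenting path L3→R3→L2→R5 (+1); matched 4.
No augmenting path remains; maximum matching = 4.
König certificate: {L4, R1, R3, R5} is a vertex cover of size 4 (every listed pair touches it), so no matching can be larger.

4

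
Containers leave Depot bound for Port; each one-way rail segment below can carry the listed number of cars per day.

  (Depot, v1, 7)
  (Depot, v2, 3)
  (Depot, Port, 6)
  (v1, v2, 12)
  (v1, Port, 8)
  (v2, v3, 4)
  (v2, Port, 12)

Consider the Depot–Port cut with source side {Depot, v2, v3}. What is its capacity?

25

Edges leaving {Depot, v2, v3}: Depot→v1 (7), Depot→Port (6), v2→Port (12).
Cut capacity = 7 + 6 + 12 = 25.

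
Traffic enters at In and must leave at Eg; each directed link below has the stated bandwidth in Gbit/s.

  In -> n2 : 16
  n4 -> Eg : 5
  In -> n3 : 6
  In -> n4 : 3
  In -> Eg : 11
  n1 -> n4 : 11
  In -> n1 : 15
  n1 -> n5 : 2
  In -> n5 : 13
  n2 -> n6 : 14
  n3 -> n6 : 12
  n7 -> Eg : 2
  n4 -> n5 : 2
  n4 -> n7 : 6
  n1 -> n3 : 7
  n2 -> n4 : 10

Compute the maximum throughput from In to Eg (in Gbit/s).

Augment In→Eg: bottleneck 11, flow now 11.
Augment In→n4→Eg: bottleneck 3, flow now 14.
Augment In→n1→n4→Eg: bottleneck 2, flow now 16.
Augment In→n1→n4→n7→Eg: bottleneck 2, flow now 18.
No augmenting path remains; maximum flow = 18.
In the residual graph, reachable from In: {In, n1, n2, n3, n4, n5, n6, n7}.
Min-cut edges: In→Eg (11), n4→Eg (5), n7→Eg (2); capacity 11 + 5 + 2 = 18.
This cut is saturated, so no flow can exceed 18.

18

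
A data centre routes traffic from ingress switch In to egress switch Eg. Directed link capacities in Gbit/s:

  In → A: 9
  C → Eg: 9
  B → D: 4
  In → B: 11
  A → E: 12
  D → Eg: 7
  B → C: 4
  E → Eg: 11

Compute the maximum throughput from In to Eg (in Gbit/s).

17

Augment In→A→E→Eg: bottleneck 9, flow now 9.
Augment In→B→C→Eg: bottleneck 4, flow now 13.
Augment In→B→D→Eg: bottleneck 4, flow now 17.
No augmenting path remains; maximum flow = 17.
In the residual graph, reachable from In: {In, B}.
Min-cut edges: In→A (9), B→C (4), B→D (4); capacity 9 + 4 + 4 = 17.
This cut is saturated, so no flow can exceed 17.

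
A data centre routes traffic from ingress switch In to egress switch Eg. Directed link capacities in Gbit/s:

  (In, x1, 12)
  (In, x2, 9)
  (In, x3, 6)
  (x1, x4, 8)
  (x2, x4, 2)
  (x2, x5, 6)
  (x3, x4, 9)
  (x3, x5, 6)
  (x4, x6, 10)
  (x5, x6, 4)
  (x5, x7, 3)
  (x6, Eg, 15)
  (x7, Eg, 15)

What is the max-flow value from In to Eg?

17

Augment In→x1→x4→x6→Eg: bottleneck 8, flow now 8.
Augment In→x2→x4→x6→Eg: bottleneck 2, flow now 10.
Augment In→x2→x5→x6→Eg: bottleneck 4, flow now 14.
Augment In→x2→x5→x7→Eg: bottleneck 2, flow now 16.
Augment In→x3→x5→x7→Eg: bottleneck 1, flow now 17.
No augmenting path remains; maximum flow = 17.
In the residual graph, reachable from In: {In, x1, x2, x3, x4, x5}.
Min-cut edges: x4→x6 (10), x5→x6 (4), x5→x7 (3); capacity 10 + 4 + 3 = 17.
This cut is saturated, so no flow can exceed 17.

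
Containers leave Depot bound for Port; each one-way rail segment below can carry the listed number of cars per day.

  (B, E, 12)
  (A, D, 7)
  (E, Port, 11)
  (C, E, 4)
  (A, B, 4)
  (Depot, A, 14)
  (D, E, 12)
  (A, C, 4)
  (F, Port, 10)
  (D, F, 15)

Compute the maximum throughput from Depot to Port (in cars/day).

Augment Depot→A→B→E→Port: bottleneck 4, flow now 4.
Augment Depot→A→C→E→Port: bottleneck 4, flow now 8.
Augment Depot→A→D→E→Port: bottleneck 3, flow now 11.
Augment Depot→A→D→F→Port: bottleneck 3, flow now 14.
No augmenting path remains; maximum flow = 14.
In the residual graph, reachable from Depot: {Depot}.
Min-cut edges: Depot→A (14); capacity 14 = 14.
This cut is saturated, so no flow can exceed 14.

14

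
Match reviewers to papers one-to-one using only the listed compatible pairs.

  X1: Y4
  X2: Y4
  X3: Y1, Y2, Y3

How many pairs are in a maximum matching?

2

Unit-capacity flow: source→left, listed edges, right→sink; max matching = max flow.
Augmenting path X1→Y4 (+1); matched 1.
Augmenting path X3→Y1 (+1); matched 2.
No augmenting path remains; maximum matching = 2.
König certificate: {X3, Y4} is a vertex cover of size 2 (every listed pair touches it), so no matching can be larger.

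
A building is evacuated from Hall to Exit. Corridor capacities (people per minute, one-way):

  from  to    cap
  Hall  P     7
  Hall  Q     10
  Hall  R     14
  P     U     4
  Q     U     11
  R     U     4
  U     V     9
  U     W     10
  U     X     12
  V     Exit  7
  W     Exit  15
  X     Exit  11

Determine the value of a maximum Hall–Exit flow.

Augment Hall→P→U→V→Exit: bottleneck 4, flow now 4.
Augment Hall→Q→U→V→Exit: bottleneck 3, flow now 7.
Augment Hall→Q→U→W→Exit: bottleneck 7, flow now 14.
Augment Hall→R→U→W→Exit: bottleneck 3, flow now 17.
Augment Hall→R→U→X→Exit: bottleneck 1, flow now 18.
No augmenting path remains; maximum flow = 18.
In the residual graph, reachable from Hall: {Hall, P, R}.
Min-cut edges: Hall→Q (10), P→U (4), R→U (4); capacity 10 + 4 + 4 = 18.
This cut is saturated, so no flow can exceed 18.

18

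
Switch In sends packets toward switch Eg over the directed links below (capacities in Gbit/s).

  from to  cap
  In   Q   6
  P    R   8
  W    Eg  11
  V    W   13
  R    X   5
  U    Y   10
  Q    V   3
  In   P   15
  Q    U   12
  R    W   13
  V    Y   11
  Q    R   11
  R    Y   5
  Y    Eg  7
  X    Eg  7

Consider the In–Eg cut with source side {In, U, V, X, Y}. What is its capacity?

Edges leaving {In, U, V, X, Y}: In→P (15), In→Q (6), V→W (13), X→Eg (7), Y→Eg (7).
Cut capacity = 15 + 6 + 13 + 7 + 7 = 48.

48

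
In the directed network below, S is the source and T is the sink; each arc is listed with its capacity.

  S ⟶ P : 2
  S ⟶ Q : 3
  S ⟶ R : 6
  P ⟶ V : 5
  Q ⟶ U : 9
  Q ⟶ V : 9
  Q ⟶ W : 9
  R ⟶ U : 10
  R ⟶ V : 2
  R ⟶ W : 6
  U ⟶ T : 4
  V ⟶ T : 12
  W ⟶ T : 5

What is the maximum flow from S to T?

11

Augment S→P→V→T: bottleneck 2, flow now 2.
Augment S→Q→U→T: bottleneck 3, flow now 5.
Augment S→R→U→T: bottleneck 1, flow now 6.
Augment S→R→V→T: bottleneck 2, flow now 8.
Augment S→R→W→T: bottleneck 3, flow now 11.
No augmenting path remains; maximum flow = 11.
In the residual graph, reachable from S: {S}.
Min-cut edges: S→P (2), S→Q (3), S→R (6); capacity 2 + 3 + 6 = 11.
This cut is saturated, so no flow can exceed 11.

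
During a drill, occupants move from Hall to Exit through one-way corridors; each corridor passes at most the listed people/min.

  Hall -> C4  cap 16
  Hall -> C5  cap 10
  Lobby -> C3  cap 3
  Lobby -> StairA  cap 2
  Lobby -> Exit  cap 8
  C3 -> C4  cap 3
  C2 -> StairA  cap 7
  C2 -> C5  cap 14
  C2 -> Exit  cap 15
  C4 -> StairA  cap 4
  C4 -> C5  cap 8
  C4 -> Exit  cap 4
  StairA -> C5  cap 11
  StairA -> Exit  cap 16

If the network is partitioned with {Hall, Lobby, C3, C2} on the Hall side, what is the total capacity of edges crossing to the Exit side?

Edges leaving {Hall, Lobby, C3, C2}: Hall→C4 (16), Hall→C5 (10), Lobby→StairA (2), Lobby→Exit (8), C3→C4 (3), C2→StairA (7), C2→C5 (14), C2→Exit (15).
Cut capacity = 16 + 10 + 2 + 8 + 3 + 7 + 14 + 15 = 75.

75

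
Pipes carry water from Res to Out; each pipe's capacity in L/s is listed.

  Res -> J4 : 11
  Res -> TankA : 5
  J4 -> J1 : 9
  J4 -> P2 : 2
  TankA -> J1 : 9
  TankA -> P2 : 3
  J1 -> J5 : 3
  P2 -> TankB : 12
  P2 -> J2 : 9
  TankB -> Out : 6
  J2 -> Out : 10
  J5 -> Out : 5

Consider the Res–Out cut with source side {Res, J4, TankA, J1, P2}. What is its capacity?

24

Edges leaving {Res, J4, TankA, J1, P2}: J1→J5 (3), P2→TankB (12), P2→J2 (9).
Cut capacity = 3 + 12 + 9 = 24.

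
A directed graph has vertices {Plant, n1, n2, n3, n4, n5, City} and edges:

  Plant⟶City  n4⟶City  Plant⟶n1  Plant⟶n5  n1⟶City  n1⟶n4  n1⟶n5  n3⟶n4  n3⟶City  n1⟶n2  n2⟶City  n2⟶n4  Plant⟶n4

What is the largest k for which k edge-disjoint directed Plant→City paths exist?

Assign every edge capacity 1; by Menger, the answer equals the max flow.
Path Plant→City (+1); total 1.
Path Plant→n1→City (+1); total 2.
Path Plant→n4→City (+1); total 3.
No residual Plant→City path; max flow = 3.
Certifying cut of size 3: {Plant→City, Plant→n1, Plant→n4}.

3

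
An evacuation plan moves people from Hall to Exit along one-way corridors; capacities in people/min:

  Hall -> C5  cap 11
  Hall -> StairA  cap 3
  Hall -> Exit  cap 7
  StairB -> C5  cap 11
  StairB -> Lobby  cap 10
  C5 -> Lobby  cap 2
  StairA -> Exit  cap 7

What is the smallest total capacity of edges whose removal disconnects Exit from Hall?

10

Augment Hall→Exit: bottleneck 7, flow now 7.
Augment Hall→StairA→Exit: bottleneck 3, flow now 10.
No augmenting path remains; maximum flow = 10.
By max-flow min-cut, the minimum cut capacity equals the max flow.
In the residual graph, reachable from Hall: {Hall, C5, Lobby}.
Min-cut edges: Hall→StairA (3), Hall→Exit (7); capacity 3 + 7 = 10.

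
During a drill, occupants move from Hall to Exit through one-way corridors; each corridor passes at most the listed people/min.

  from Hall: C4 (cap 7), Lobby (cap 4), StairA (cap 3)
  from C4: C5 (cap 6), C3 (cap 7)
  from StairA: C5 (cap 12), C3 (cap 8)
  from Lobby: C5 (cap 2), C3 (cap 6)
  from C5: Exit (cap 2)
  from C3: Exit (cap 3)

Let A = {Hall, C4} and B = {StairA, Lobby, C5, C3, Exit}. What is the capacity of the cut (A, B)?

Edges leaving {Hall, C4}: Hall→StairA (3), Hall→Lobby (4), C4→C5 (6), C4→C3 (7).
Cut capacity = 3 + 4 + 6 + 7 = 20.

20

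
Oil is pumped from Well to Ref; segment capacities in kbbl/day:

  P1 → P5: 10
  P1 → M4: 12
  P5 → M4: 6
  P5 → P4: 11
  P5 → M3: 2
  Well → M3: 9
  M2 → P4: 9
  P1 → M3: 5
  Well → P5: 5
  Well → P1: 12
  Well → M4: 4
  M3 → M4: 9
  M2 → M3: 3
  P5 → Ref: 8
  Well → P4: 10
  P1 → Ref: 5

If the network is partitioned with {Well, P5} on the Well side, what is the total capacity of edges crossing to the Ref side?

Edges leaving {Well, P5}: Well→P1 (12), Well→P4 (10), Well→M3 (9), Well→M4 (4), P5→P4 (11), P5→M3 (2), P5→M4 (6), P5→Ref (8).
Cut capacity = 12 + 10 + 9 + 4 + 11 + 2 + 6 + 8 = 62.

62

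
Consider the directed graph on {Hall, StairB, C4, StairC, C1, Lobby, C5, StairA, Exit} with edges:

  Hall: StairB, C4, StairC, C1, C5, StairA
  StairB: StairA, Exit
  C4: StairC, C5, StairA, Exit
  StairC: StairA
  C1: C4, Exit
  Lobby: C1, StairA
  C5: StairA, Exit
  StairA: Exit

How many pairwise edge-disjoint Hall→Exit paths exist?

5

Assign every edge capacity 1; by Menger, the answer equals the max flow.
Path Hall→StairB→Exit (+1); total 1.
Path Hall→C4→Exit (+1); total 2.
Path Hall→C1→Exit (+1); total 3.
Path Hall→C5→Exit (+1); total 4.
Path Hall→StairA→Exit (+1); total 5.
No residual Hall→Exit path; max flow = 5.
Certifying cut of size 5: {Hall→C1, Hall→C4, Hall→C5, Hall→StairB, StairA→Exit}.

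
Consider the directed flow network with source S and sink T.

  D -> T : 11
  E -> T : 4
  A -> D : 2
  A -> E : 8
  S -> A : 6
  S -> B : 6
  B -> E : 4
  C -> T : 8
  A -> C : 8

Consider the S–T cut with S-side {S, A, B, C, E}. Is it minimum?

No — its capacity is 14, but the minimum cut has capacity 10.

Given cut capacity: 2 + 8 + 4 = 14.
Augment S→A→C→T: bottleneck 6, flow now 6.
Augment S→B→E→T: bottleneck 4, flow now 10.
No augmenting path remains; maximum flow = 10.
In the residual graph, reachable from S: {S, B}.
Min-cut edges: S→A (6), B→E (4); capacity 6 + 4 = 10.
Cut capacity 14 exceeds the max flow 10, so it is not minimum.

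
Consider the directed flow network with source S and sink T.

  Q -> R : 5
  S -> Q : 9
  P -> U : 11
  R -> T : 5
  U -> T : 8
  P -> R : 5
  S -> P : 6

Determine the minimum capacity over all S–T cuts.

11

Augment S→P→R→T: bottleneck 5, flow now 5.
Augment S→P→U→T: bottleneck 1, flow now 6.
Augment S→Q→R→P→U→T: bottleneck 5, flow now 11. (uses reverse residual edge)
No augmenting path remains; maximum flow = 11.
By max-flow min-cut, the minimum cut capacity equals the max flow.
In the residual graph, reachable from S: {S, Q}.
Min-cut edges: S→P (6), Q→R (5); capacity 6 + 5 = 11.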